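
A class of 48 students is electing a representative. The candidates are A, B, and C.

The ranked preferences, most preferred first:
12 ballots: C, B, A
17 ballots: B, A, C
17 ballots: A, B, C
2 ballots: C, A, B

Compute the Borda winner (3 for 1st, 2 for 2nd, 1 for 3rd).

A: 12×1 + 17×2 + 17×3 + 2×2 = 101
B: 12×2 + 17×3 + 17×2 + 2×1 = 111
C: 12×3 + 17×1 + 17×1 + 2×3 = 76

B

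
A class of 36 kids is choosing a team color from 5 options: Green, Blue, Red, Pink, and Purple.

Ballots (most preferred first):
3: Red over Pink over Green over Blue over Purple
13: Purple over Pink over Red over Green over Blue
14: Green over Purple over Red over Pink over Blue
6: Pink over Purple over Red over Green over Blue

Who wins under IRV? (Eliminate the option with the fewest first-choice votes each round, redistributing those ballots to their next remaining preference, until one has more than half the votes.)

Purple

Round 1: Green 14, Blue 0, Red 3, Pink 6, Purple 13. Blue eliminated.
Round 2: Green 14, Red 3, Pink 6, Purple 13. Red eliminated.
Round 3: Green 14, Pink 9, Purple 13. Pink eliminated.
Round 4: Green 17, Purple 19. Purple has a majority (≥19).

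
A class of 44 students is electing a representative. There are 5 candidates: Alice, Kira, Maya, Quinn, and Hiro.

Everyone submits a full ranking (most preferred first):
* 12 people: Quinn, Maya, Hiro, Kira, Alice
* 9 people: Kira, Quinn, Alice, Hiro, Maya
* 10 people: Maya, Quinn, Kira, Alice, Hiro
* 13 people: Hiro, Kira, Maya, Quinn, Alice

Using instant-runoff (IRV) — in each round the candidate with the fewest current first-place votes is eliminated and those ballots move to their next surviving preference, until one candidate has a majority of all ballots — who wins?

Quinn

Round 1: Alice 0, Kira 9, Maya 10, Quinn 12, Hiro 13. Alice eliminated.
Round 2: Kira 9, Maya 10, Quinn 12, Hiro 13. Kira eliminated.
Round 3: Maya 10, Quinn 21, Hiro 13. Maya eliminated.
Round 4: Quinn 31, Hiro 13. Quinn has a majority (≥23).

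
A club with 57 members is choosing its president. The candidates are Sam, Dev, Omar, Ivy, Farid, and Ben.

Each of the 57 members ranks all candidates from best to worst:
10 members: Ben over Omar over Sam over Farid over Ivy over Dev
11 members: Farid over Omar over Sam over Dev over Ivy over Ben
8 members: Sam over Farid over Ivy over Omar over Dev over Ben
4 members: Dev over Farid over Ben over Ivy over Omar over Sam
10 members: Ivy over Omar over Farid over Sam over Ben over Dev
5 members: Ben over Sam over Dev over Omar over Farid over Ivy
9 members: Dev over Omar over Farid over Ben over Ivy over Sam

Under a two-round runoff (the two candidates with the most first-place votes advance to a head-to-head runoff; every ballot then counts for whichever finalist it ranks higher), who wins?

Dev

Round 1 first-place votes: Sam 8, Dev 13, Omar 0, Ivy 10, Farid 11, Ben 15. Ben and Dev advance.
Runoff: Ben is ranked above Dev on 25 ballots, Dev above Ben on 32.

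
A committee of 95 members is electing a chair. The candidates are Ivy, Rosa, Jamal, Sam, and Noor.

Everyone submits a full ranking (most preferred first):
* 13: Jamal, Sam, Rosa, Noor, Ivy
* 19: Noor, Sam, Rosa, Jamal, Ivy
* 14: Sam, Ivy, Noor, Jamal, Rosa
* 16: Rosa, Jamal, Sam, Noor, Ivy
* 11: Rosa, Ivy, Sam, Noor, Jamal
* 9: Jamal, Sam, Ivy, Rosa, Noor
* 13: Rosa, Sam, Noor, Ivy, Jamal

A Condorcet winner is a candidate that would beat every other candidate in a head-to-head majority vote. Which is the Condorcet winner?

Sam vs Ivy: 84–11
Sam vs Rosa: 55–40
Sam vs Jamal: 57–38
Sam vs Noor: 76–19
Sam beats every other candidate.

Sam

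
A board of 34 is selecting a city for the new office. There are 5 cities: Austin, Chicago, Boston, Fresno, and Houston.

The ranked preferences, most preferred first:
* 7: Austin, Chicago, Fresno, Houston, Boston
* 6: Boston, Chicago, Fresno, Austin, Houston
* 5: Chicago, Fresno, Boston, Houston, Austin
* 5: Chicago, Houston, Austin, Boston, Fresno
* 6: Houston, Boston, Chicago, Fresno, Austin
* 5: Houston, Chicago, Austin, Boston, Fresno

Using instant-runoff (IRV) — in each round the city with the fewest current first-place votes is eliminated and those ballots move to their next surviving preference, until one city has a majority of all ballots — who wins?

Chicago

Round 1: Austin 7, Chicago 10, Boston 6, Fresno 0, Houston 11. Fresno eliminated.
Round 2: Austin 7, Chicago 10, Boston 6, Houston 11. Boston eliminated.
Round 3: Austin 7, Chicago 16, Houston 11. Austin eliminated.
Round 4: Chicago 23, Houston 11. Chicago has a majority (≥18).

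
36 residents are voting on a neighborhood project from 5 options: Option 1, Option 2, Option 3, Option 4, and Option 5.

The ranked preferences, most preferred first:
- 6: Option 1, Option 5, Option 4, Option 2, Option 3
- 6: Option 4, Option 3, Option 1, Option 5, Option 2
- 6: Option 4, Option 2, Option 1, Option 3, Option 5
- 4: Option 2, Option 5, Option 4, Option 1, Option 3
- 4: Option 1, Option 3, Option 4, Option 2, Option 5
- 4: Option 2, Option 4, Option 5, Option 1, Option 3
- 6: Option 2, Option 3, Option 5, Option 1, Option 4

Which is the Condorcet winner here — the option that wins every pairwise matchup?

Option 4 vs Option 1: 20–16
Option 4 vs Option 2: 22–14
Option 4 vs Option 3: 26–10
Option 4 vs Option 5: 20–16
Option 4 beats every other option.

Option 4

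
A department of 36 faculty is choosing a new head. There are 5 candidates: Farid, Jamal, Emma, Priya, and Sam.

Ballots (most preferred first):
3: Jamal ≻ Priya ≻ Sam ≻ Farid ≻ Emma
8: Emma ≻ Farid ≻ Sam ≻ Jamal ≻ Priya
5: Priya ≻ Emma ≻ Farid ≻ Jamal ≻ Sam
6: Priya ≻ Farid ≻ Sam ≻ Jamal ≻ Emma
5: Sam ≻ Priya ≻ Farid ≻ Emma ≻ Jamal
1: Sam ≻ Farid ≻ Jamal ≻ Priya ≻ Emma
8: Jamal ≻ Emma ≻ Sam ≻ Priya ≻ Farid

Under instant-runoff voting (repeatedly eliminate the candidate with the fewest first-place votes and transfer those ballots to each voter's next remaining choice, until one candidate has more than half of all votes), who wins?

Jamal

Round 1: Farid 0, Jamal 11, Emma 8, Priya 11, Sam 6. Farid eliminated.
Round 2: Jamal 11, Emma 8, Priya 11, Sam 6. Sam eliminated.
Round 3: Jamal 12, Emma 8, Priya 16. Emma eliminated.
Round 4: Jamal 20, Priya 16. Jamal has a majority (≥19).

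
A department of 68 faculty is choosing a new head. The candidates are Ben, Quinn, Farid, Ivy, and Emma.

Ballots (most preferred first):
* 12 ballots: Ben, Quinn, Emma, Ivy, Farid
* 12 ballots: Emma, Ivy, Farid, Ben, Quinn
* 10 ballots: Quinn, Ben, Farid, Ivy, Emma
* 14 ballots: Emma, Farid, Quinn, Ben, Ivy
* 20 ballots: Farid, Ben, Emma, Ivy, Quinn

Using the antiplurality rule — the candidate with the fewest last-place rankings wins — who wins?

Ben

Last-place votes: Ben 0, Quinn 32, Farid 12, Ivy 14, Emma 10.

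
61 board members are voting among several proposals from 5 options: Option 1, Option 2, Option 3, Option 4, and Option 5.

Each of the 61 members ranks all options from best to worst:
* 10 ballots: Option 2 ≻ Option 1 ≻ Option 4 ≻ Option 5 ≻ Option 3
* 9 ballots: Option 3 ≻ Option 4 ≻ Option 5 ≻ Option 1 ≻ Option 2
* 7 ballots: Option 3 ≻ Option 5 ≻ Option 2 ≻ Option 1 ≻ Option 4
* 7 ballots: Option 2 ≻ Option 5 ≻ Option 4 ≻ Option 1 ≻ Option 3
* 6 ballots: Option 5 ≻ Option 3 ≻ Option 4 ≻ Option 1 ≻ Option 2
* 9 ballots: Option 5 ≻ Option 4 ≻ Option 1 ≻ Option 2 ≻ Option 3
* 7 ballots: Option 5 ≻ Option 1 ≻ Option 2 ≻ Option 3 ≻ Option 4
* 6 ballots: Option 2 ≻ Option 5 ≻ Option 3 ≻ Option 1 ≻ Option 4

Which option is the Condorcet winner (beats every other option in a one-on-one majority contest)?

Option 5 vs Option 1: 51–10
Option 5 vs Option 2: 38–23
Option 5 vs Option 3: 45–16
Option 5 vs Option 4: 42–19
Option 5 beats every other option.

Option 5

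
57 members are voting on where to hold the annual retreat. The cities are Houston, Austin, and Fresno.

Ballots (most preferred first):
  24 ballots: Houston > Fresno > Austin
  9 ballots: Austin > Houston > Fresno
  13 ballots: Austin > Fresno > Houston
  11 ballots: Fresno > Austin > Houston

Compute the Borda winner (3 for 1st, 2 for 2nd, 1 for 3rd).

Houston: 24×3 + 9×2 + 13×1 + 11×1 = 114
Austin: 24×1 + 9×3 + 13×3 + 11×2 = 112
Fresno: 24×2 + 9×1 + 13×2 + 11×3 = 116

Fresno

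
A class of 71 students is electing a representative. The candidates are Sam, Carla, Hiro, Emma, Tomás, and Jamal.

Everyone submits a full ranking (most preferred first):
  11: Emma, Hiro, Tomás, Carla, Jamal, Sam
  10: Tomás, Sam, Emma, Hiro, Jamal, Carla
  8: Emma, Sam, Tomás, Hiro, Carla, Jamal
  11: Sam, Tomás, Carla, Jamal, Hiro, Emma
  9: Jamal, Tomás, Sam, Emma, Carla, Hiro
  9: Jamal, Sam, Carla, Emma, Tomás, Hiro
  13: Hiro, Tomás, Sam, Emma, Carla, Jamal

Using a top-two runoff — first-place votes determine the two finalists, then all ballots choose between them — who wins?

Round 1 first-place votes: Sam 11, Carla 0, Hiro 13, Emma 19, Tomás 10, Jamal 18. Emma and Jamal advance.
Runoff: Emma is ranked above Jamal on 42 ballots, Jamal above Emma on 29.

Emma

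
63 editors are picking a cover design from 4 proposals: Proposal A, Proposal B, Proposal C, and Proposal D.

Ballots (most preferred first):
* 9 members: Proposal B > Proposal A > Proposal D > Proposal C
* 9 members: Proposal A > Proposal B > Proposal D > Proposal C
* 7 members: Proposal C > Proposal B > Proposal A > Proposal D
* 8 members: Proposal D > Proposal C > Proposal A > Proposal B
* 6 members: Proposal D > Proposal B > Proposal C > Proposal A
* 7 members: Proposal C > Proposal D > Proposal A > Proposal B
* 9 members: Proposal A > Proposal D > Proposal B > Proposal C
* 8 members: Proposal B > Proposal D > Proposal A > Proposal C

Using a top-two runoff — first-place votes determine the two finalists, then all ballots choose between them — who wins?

Round 1 first-place votes: Proposal A 18, Proposal B 17, Proposal C 14, Proposal D 14. Proposal A and Proposal B advance.
Runoff: Proposal A is ranked above Proposal B on 33 ballots, Proposal B above Proposal A on 30.

Proposal A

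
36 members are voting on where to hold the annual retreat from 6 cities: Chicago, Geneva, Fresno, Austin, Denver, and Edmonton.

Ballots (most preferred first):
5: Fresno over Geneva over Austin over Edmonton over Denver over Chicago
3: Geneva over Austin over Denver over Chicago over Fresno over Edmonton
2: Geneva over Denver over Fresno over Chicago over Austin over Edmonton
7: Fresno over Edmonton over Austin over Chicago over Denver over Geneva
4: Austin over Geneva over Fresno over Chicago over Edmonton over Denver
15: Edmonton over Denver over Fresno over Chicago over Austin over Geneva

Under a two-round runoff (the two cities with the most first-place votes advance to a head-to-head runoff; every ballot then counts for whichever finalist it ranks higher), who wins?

Fresno

Round 1 first-place votes: Chicago 0, Geneva 5, Fresno 12, Austin 4, Denver 0, Edmonton 15. Edmonton and Fresno advance.
Runoff: Edmonton is ranked above Fresno on 15 ballots, Fresno above Edmonton on 21.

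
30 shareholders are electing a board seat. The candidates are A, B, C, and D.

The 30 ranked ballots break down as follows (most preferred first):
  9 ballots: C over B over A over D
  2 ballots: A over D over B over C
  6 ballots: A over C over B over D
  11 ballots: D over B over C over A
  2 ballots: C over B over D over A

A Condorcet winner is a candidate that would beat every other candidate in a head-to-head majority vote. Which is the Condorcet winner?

C

C vs A: 22–8
C vs B: 17–13
C vs D: 17–13
C beats every other candidate.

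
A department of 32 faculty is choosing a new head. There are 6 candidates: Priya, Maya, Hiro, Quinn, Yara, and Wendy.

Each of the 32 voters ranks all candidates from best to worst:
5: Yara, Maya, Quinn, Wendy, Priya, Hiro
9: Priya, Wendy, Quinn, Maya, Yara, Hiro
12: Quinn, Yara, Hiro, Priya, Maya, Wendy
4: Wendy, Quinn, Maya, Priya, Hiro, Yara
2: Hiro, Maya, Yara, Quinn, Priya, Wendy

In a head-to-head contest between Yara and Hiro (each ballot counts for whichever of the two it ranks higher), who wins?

Yara is ranked above Hiro on 26 ballots; Hiro above Yara on 6.

Yara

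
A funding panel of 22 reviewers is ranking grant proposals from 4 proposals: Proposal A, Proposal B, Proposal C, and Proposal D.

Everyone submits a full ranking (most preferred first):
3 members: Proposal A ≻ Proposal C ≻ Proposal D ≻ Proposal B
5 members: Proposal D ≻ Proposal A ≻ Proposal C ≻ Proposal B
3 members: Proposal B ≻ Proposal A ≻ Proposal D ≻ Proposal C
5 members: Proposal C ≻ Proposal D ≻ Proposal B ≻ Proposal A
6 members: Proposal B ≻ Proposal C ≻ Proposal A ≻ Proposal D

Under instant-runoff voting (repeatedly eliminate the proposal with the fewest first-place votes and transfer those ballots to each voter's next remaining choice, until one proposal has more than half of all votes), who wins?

Proposal C

Round 1: Proposal A 3, Proposal B 9, Proposal C 5, Proposal D 5. Proposal A eliminated.
Round 2: Proposal B 9, Proposal C 8, Proposal D 5. Proposal D eliminated.
Round 3: Proposal B 9, Proposal C 13. Proposal C has a majority (≥12).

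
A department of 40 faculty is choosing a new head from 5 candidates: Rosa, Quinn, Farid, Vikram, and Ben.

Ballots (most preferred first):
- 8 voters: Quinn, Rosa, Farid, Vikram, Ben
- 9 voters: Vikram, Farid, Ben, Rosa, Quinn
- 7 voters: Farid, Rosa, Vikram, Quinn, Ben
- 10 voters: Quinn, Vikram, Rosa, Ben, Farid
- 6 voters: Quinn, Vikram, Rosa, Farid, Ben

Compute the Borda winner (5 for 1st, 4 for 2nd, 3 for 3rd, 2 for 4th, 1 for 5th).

Rosa: 8×4 + 9×2 + 7×4 + 10×3 + 6×3 = 126
Quinn: 8×5 + 9×1 + 7×2 + 10×5 + 6×5 = 143
Farid: 8×3 + 9×4 + 7×5 + 10×1 + 6×2 = 117
Vikram: 8×2 + 9×5 + 7×3 + 10×4 + 6×4 = 146
Ben: 8×1 + 9×3 + 7×1 + 10×2 + 6×1 = 68

Vikram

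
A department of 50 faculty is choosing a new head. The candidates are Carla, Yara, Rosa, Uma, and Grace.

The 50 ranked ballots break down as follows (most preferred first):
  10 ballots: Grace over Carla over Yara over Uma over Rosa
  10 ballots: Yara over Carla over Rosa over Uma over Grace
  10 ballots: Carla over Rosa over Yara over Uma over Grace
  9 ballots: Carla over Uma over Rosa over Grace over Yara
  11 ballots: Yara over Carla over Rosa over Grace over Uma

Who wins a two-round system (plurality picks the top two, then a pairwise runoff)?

Round 1 first-place votes: Carla 19, Yara 21, Rosa 0, Uma 0, Grace 10. Yara and Carla advance.
Runoff: Yara is ranked above Carla on 21 ballots, Carla above Yara on 29.

Carla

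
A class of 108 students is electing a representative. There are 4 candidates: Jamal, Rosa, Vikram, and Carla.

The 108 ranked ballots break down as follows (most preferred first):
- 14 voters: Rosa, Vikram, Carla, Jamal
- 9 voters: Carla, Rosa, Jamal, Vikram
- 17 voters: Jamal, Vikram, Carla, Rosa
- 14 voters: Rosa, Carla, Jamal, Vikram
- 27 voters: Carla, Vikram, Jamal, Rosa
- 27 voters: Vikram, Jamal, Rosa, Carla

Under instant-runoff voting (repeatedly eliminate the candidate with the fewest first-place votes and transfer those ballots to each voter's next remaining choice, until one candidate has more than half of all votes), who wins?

Round 1: Jamal 17, Rosa 28, Vikram 27, Carla 36. Jamal eliminated.
Round 2: Rosa 28, Vikram 44, Carla 36. Rosa eliminated.
Round 3: Vikram 58, Carla 50. Vikram has a majority (≥55).

Vikram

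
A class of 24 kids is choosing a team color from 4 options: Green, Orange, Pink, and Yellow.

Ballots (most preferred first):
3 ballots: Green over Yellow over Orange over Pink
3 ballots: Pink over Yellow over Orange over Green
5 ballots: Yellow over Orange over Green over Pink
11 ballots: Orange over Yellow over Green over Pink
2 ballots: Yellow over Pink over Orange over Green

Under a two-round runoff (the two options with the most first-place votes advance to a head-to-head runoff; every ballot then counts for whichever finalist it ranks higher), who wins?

Yellow

Round 1 first-place votes: Green 3, Orange 11, Pink 3, Yellow 7. Orange and Yellow advance.
Runoff: Orange is ranked above Yellow on 11 ballots, Yellow above Orange on 13.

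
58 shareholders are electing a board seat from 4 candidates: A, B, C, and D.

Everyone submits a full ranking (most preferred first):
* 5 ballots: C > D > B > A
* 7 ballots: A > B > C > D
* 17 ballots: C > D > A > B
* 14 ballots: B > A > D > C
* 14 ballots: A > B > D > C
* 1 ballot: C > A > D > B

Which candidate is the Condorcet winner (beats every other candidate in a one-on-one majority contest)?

A vs B: 39–19
A vs C: 35–23
A vs D: 36–22
A beats every other candidate.

A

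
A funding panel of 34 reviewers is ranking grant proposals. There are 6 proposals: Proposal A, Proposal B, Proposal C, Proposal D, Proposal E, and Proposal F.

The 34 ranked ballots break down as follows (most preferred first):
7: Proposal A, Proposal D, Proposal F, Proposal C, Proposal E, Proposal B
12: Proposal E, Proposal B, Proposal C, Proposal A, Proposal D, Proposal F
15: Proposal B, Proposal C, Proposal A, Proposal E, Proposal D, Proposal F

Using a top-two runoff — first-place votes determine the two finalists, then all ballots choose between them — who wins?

Proposal E

Round 1 first-place votes: Proposal A 7, Proposal B 15, Proposal C 0, Proposal D 0, Proposal E 12, Proposal F 0. Proposal B and Proposal E advance.
Runoff: Proposal B is ranked above Proposal E on 15 ballots, Proposal E above Proposal B on 19.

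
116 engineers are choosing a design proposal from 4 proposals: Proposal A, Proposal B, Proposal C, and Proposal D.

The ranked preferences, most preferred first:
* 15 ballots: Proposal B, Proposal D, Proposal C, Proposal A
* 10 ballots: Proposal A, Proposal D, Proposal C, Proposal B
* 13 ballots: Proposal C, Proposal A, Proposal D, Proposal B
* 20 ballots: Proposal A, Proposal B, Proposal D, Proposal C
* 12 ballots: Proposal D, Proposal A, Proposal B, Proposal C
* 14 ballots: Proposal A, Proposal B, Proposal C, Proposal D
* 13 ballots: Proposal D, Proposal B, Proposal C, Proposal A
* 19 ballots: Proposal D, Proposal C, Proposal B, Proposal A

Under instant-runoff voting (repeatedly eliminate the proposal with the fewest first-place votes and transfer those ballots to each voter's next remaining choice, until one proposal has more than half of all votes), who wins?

Proposal D

Round 1: Proposal A 44, Proposal B 15, Proposal C 13, Proposal D 44. Proposal C eliminated.
Round 2: Proposal A 57, Proposal B 15, Proposal D 44. Proposal B eliminated.
Round 3: Proposal A 57, Proposal D 59. Proposal D has a majority (≥59).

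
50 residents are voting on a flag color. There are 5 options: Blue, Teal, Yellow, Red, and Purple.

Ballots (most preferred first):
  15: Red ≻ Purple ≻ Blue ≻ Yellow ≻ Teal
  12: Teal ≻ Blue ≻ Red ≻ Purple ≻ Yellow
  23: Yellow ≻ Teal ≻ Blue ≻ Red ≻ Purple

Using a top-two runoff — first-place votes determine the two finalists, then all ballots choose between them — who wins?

Red

Round 1 first-place votes: Blue 0, Teal 12, Yellow 23, Red 15, Purple 0. Yellow and Red advance.
Runoff: Yellow is ranked above Red on 23 ballots, Red above Yellow on 27.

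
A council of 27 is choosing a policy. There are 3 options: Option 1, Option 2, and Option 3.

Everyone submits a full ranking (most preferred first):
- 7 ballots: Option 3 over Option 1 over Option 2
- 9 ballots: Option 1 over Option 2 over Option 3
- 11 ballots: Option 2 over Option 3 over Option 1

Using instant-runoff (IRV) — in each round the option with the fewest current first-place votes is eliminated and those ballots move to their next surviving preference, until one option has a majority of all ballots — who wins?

Option 1

Round 1: Option 1 9, Option 2 11, Option 3 7. Option 3 eliminated.
Round 2: Option 1 16, Option 2 11. Option 1 has a majority (≥14).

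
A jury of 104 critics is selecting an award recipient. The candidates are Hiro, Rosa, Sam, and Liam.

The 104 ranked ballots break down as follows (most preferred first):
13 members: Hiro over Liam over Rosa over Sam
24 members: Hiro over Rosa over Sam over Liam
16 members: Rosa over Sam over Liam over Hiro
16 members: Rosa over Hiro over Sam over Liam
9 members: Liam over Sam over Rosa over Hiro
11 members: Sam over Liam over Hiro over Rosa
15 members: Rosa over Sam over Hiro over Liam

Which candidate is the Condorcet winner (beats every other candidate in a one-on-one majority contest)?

Rosa

Rosa vs Hiro: 56–48
Rosa vs Sam: 84–20
Rosa vs Liam: 71–33
Rosa beats every other candidate.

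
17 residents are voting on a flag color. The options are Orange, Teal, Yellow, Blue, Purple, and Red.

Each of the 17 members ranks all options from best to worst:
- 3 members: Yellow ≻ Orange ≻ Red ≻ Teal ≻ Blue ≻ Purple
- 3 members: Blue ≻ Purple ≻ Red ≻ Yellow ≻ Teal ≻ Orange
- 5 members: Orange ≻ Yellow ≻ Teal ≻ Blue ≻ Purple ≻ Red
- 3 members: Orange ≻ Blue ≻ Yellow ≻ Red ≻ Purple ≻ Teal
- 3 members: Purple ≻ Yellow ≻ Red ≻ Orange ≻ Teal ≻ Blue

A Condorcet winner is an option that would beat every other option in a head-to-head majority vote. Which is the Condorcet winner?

Yellow

Yellow vs Orange: 9–8
Yellow vs Teal: 17–0
Yellow vs Blue: 11–6
Yellow vs Purple: 11–6
Yellow vs Red: 14–3
Yellow beats every other option.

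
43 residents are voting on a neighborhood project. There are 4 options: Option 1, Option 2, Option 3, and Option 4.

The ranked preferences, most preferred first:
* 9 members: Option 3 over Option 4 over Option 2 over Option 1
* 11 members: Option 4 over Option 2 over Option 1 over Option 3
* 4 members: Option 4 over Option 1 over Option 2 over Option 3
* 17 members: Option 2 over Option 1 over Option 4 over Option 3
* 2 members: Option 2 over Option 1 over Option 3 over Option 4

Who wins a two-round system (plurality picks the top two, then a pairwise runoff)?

Round 1 first-place votes: Option 1 0, Option 2 19, Option 3 9, Option 4 15. Option 2 and Option 4 advance.
Runoff: Option 2 is ranked above Option 4 on 19 ballots, Option 4 above Option 2 on 24.

Option 4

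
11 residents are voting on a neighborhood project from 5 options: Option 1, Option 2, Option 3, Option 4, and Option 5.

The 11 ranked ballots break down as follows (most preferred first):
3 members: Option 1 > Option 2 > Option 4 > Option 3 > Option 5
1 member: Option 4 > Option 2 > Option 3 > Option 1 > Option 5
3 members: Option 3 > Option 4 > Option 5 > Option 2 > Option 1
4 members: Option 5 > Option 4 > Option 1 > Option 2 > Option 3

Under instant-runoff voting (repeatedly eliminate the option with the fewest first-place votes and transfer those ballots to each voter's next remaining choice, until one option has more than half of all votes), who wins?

Round 1: Option 1 3, Option 2 0, Option 3 3, Option 4 1, Option 5 4. Option 2 eliminated.
Round 2: Option 1 3, Option 3 3, Option 4 1, Option 5 4. Option 4 eliminated.
Round 3: Option 1 3, Option 3 4, Option 5 4. Option 1 eliminated.
Round 4: Option 3 7, Option 5 4. Option 3 has a majority (≥6).

Option 3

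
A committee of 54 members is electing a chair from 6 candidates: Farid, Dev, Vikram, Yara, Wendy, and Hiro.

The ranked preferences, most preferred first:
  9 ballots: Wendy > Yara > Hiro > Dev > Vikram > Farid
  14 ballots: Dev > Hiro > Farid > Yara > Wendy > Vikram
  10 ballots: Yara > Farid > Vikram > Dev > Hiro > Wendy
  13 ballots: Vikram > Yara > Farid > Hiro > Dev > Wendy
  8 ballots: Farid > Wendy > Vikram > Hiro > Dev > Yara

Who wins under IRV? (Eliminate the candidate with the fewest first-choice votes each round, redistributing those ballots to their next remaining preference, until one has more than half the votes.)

Round 1: Farid 8, Dev 14, Vikram 13, Yara 10, Wendy 9, Hiro 0. Hiro eliminated.
Round 2: Farid 8, Dev 14, Vikram 13, Yara 10, Wendy 9. Farid eliminated.
Round 3: Dev 14, Vikram 13, Yara 10, Wendy 17. Yara eliminated.
Round 4: Dev 14, Vikram 23, Wendy 17. Dev eliminated.
Round 5: Vikram 23, Wendy 31. Wendy has a majority (≥28).

Wendy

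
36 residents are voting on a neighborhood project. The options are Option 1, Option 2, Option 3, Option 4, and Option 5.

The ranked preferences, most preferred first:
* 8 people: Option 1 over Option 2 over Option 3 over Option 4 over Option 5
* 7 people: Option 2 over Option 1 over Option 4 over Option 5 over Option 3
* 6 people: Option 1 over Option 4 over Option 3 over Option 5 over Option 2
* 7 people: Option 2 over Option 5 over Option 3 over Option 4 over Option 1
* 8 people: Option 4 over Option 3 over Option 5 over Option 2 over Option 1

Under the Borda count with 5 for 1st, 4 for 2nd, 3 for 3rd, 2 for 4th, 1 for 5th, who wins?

Option 1: 8×5 + 7×4 + 6×5 + 7×1 + 8×1 = 113
Option 2: 8×4 + 7×5 + 6×1 + 7×5 + 8×2 = 124
Option 3: 8×3 + 7×1 + 6×3 + 7×3 + 8×4 = 102
Option 4: 8×2 + 7×3 + 6×4 + 7×2 + 8×5 = 115
Option 5: 8×1 + 7×2 + 6×2 + 7×4 + 8×3 = 86

Option 2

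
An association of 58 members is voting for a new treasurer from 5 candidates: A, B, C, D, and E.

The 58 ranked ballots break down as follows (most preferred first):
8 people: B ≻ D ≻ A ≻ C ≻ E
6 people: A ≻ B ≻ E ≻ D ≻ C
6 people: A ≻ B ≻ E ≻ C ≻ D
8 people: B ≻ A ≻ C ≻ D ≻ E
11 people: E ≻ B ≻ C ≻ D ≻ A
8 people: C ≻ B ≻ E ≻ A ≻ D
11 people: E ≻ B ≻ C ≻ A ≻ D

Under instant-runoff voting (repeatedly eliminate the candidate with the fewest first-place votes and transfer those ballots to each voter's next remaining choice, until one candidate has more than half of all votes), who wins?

Round 1: A 12, B 16, C 8, D 0, E 22. D eliminated.
Round 2: A 12, B 16, C 8, E 22. C eliminated.
Round 3: A 12, B 24, E 22. A eliminated.
Round 4: B 36, E 22. B has a majority (≥30).

B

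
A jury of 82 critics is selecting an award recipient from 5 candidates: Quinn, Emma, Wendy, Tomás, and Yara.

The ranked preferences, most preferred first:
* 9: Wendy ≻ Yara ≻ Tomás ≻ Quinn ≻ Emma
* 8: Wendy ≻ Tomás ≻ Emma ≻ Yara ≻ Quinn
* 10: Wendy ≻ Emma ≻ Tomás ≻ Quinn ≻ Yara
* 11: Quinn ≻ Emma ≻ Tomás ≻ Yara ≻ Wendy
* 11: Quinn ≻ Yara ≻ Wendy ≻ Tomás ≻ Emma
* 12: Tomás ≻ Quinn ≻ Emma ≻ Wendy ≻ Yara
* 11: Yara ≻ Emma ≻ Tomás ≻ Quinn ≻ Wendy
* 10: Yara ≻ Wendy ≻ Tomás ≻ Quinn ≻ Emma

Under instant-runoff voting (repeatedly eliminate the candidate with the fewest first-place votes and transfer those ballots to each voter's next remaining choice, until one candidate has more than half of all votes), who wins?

Round 1: Quinn 22, Emma 0, Wendy 27, Tomás 12, Yara 21. Emma eliminated.
Round 2: Quinn 22, Wendy 27, Tomás 12, Yara 21. Tomás eliminated.
Round 3: Quinn 34, Wendy 27, Yara 21. Yara eliminated.
Round 4: Quinn 45, Wendy 37. Quinn has a majority (≥42).

Quinn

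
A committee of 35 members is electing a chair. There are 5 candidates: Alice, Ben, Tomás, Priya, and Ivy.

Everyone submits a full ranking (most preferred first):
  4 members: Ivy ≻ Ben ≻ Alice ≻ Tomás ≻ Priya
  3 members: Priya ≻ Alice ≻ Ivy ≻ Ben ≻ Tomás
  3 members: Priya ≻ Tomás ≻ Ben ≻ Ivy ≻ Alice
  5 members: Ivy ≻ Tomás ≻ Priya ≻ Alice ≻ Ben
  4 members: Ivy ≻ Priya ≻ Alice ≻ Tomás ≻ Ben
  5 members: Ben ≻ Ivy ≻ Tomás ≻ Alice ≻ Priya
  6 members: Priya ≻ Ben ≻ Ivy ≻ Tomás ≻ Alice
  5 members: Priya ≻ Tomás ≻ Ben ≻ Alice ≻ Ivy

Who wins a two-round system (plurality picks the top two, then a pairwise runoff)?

Round 1 first-place votes: Alice 0, Ben 5, Tomás 0, Priya 17, Ivy 13. Priya and Ivy advance.
Runoff: Priya is ranked above Ivy on 17 ballots, Ivy above Priya on 18.

Ivy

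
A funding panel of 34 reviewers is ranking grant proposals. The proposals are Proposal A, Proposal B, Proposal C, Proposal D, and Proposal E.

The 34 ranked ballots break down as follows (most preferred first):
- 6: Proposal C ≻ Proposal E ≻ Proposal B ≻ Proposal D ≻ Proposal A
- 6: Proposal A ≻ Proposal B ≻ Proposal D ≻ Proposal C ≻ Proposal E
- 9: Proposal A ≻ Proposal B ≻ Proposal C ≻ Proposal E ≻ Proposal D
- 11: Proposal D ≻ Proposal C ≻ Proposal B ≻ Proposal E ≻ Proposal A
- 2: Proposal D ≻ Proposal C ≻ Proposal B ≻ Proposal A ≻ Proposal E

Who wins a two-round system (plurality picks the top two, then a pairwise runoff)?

Proposal D

Round 1 first-place votes: Proposal A 15, Proposal B 0, Proposal C 6, Proposal D 13, Proposal E 0. Proposal A and Proposal D advance.
Runoff: Proposal A is ranked above Proposal D on 15 ballots, Proposal D above Proposal A on 19.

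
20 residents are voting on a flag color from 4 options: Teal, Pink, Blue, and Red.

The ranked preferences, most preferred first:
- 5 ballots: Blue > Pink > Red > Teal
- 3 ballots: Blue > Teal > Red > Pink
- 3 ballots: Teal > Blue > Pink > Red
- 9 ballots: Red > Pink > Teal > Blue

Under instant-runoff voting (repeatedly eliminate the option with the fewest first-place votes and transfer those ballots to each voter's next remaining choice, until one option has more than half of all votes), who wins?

Blue

Round 1: Teal 3, Pink 0, Blue 8, Red 9. Pink eliminated.
Round 2: Teal 3, Blue 8, Red 9. Teal eliminated.
Round 3: Blue 11, Red 9. Blue has a majority (≥11).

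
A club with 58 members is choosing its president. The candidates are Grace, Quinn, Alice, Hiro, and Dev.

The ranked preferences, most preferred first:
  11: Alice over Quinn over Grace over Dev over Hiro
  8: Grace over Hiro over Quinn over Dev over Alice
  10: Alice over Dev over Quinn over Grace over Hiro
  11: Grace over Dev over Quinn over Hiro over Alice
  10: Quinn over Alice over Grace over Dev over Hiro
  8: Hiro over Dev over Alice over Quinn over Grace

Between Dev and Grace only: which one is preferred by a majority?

Dev is ranked above Grace on 18 ballots; Grace above Dev on 40.

Grace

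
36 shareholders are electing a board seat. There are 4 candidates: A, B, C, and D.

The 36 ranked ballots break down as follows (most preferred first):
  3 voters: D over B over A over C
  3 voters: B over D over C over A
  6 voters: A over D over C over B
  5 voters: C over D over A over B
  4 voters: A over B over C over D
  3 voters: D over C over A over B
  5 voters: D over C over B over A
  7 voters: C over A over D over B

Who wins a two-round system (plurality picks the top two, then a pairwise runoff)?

D

Round 1 first-place votes: A 10, B 3, C 12, D 11. C and D advance.
Runoff: C is ranked above D on 16 ballots, D above C on 20.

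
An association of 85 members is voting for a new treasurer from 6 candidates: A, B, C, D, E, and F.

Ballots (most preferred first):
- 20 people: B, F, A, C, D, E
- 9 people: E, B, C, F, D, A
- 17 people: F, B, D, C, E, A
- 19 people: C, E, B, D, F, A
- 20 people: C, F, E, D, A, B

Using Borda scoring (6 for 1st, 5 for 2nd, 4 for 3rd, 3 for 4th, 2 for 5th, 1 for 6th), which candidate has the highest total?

C

A: 20×4 + 9×1 + 17×1 + 19×1 + 20×2 = 165
B: 20×6 + 9×5 + 17×5 + 19×4 + 20×1 = 346
C: 20×3 + 9×4 + 17×3 + 19×6 + 20×6 = 381
D: 20×2 + 9×2 + 17×4 + 19×3 + 20×3 = 243
E: 20×1 + 9×6 + 17×2 + 19×5 + 20×4 = 283
F: 20×5 + 9×3 + 17×6 + 19×2 + 20×5 = 367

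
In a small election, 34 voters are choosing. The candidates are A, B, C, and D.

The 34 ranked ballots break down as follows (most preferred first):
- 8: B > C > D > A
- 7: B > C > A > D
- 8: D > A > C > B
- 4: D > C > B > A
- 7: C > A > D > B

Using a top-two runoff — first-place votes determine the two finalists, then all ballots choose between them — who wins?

Round 1 first-place votes: A 0, B 15, C 7, D 12. B and D advance.
Runoff: B is ranked above D on 15 ballots, D above B on 19.

D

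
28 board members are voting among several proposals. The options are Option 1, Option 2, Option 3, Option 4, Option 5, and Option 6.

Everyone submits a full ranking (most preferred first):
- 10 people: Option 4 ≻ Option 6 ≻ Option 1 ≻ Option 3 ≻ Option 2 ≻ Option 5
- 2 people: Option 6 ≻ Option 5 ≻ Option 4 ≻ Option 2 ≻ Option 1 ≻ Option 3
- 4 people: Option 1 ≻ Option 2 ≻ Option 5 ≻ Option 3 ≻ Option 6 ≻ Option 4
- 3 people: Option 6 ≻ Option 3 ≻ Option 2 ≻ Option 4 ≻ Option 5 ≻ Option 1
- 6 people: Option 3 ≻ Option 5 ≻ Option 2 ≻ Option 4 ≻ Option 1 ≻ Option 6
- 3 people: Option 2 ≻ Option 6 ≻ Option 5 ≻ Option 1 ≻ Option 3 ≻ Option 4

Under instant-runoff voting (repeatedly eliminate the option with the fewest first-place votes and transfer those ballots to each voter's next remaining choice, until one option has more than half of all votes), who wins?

Round 1: Option 1 4, Option 2 3, Option 3 6, Option 4 10, Option 5 0, Option 6 5. Option 5 eliminated.
Round 2: Option 1 4, Option 2 3, Option 3 6, Option 4 10, Option 6 5. Option 2 eliminated.
Round 3: Option 1 4, Option 3 6, Option 4 10, Option 6 8. Option 1 eliminated.
Round 4: Option 3 10, Option 4 10, Option 6 8. Option 6 eliminated.
Round 5: Option 3 16, Option 4 12. Option 3 has a majority (≥15).

Option 3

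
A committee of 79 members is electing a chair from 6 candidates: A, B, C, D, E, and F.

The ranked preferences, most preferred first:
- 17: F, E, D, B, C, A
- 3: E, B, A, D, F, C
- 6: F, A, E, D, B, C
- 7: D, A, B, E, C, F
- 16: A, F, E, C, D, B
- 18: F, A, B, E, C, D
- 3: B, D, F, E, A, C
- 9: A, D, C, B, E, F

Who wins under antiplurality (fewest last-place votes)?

Last-place votes: A 17, B 16, C 12, D 18, E 0, F 16.

E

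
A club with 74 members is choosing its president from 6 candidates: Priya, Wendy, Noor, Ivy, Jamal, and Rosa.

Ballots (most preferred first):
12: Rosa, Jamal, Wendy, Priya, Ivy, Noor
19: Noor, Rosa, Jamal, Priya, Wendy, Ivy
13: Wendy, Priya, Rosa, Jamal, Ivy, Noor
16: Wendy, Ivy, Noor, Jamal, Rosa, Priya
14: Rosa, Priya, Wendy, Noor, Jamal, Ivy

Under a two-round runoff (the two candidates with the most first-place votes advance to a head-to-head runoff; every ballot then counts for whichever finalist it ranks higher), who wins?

Rosa

Round 1 first-place votes: Priya 0, Wendy 29, Noor 19, Ivy 0, Jamal 0, Rosa 26. Wendy and Rosa advance.
Runoff: Wendy is ranked above Rosa on 29 ballots, Rosa above Wendy on 45.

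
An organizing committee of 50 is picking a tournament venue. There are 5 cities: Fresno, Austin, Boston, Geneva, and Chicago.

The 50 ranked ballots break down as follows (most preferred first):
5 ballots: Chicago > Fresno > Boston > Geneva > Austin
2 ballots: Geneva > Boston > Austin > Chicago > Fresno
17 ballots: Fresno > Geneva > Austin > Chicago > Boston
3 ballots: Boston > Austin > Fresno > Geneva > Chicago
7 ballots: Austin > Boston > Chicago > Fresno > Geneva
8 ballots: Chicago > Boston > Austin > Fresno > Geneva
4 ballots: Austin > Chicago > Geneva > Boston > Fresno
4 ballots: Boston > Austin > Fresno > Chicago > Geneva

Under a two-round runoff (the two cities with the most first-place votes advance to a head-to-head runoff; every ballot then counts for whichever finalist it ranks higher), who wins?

Chicago

Round 1 first-place votes: Fresno 17, Austin 11, Boston 7, Geneva 2, Chicago 13. Fresno and Chicago advance.
Runoff: Fresno is ranked above Chicago on 24 ballots, Chicago above Fresno on 26.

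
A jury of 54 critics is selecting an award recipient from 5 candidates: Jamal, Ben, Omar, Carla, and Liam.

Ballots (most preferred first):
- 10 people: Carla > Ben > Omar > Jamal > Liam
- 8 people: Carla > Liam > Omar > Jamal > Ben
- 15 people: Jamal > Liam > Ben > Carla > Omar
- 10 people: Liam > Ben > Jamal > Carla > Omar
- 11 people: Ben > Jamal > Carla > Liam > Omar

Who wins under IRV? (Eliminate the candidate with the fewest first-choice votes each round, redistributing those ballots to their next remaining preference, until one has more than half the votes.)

Ben

Round 1: Jamal 15, Ben 11, Omar 0, Carla 18, Liam 10. Omar eliminated.
Round 2: Jamal 15, Ben 11, Carla 18, Liam 10. Liam eliminated.
Round 3: Jamal 15, Ben 21, Carla 18. Jamal eliminated.
Round 4: Ben 36, Carla 18. Ben has a majority (≥28).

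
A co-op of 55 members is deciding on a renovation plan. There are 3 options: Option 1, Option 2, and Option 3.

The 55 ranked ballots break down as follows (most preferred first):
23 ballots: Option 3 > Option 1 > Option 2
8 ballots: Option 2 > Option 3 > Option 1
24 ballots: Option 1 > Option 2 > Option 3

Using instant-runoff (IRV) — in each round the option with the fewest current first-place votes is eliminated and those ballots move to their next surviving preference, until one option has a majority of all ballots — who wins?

Option 3

Round 1: Option 1 24, Option 2 8, Option 3 23. Option 2 eliminated.
Round 2: Option 1 24, Option 3 31. Option 3 has a majority (≥28).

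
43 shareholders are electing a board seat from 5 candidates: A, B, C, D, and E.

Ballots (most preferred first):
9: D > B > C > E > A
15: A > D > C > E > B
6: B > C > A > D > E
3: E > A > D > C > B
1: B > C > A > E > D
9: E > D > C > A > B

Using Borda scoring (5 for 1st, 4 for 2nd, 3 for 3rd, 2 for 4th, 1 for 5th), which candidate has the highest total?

A: 9×1 + 15×5 + 6×3 + 3×4 + 1×3 + 9×2 = 135
B: 9×4 + 15×1 + 6×5 + 3×1 + 1×5 + 9×1 = 98
C: 9×3 + 15×3 + 6×4 + 3×2 + 1×4 + 9×3 = 133
D: 9×5 + 15×4 + 6×2 + 3×3 + 1×1 + 9×4 = 163
E: 9×2 + 15×2 + 6×1 + 3×5 + 1×2 + 9×5 = 116

D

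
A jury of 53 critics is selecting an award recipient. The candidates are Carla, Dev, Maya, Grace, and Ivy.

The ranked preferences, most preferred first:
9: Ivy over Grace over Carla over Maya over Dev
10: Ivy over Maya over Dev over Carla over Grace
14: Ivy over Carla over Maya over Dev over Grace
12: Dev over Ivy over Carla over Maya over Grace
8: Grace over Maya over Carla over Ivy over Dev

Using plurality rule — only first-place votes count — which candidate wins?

Ivy

First-place votes: Carla 0, Dev 12, Maya 0, Grace 8, Ivy 33.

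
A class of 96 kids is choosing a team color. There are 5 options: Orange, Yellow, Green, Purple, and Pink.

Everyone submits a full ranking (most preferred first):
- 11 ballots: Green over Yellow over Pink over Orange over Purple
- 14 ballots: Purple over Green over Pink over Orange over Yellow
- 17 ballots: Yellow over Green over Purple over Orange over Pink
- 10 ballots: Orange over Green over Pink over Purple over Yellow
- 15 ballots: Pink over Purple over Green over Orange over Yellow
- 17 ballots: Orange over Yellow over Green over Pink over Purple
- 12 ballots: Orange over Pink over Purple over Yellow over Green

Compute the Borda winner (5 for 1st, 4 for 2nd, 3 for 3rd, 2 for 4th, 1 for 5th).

Orange: 11×2 + 14×2 + 17×2 + 10×5 + 15×2 + 17×5 + 12×5 = 309
Yellow: 11×4 + 14×1 + 17×5 + 10×1 + 15×1 + 17×4 + 12×2 = 260
Green: 11×5 + 14×4 + 17×4 + 10×4 + 15×3 + 17×3 + 12×1 = 327
Purple: 11×1 + 14×5 + 17×3 + 10×2 + 15×4 + 17×1 + 12×3 = 265
Pink: 11×3 + 14×3 + 17×1 + 10×3 + 15×5 + 17×2 + 12×4 = 279

Green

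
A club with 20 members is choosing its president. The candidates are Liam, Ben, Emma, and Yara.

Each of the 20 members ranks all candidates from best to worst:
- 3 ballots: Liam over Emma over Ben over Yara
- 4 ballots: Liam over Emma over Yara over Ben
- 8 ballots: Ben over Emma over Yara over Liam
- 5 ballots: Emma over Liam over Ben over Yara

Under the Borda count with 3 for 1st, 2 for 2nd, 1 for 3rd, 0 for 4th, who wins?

Liam: 3×3 + 4×3 + 8×0 + 5×2 = 31
Ben: 3×1 + 4×0 + 8×3 + 5×1 = 32
Emma: 3×2 + 4×2 + 8×2 + 5×3 = 45
Yara: 3×0 + 4×1 + 8×1 + 5×0 = 12

Emma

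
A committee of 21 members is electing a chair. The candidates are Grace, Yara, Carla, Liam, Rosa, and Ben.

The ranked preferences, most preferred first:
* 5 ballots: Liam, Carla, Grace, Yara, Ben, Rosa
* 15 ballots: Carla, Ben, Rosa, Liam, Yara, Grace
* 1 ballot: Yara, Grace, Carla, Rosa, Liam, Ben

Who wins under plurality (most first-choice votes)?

Carla

First-place votes: Grace 0, Yara 1, Carla 15, Liam 5, Rosa 0, Ben 0.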